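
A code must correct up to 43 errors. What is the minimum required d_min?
Correcting t errors requires d_min ≥ 2t + 1 = 2·43 + 1 = 87.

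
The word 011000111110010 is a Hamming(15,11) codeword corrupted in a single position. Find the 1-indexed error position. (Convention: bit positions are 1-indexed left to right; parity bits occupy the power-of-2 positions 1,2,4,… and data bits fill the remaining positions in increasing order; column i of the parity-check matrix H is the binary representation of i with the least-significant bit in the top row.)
Syndrome s = H · r^T (mod 2), r = 011000111110010:
  s[0] = (101010101010101)·(011000111110010) mod 2 = 0+0+1+0+0+0+1+0+1+0+1+0+0+0+0 mod 2 = 0
  s[1] = (011001100110011)·(011000111110010) mod 2 = 0+1+1+0+0+0+1+0+0+1+1+0+0+1+0 mod 2 = 0
  s[2] = (000111100001111)·(011000111110010) mod 2 = 0+0+0+0+0+0+1+0+0+0+0+0+0+1+0 mod 2 = 0
  s[3] = (000000011111111)·(011000111110010) mod 2 = 0+0+0+0+0+0+0+1+1+1+1+0+0+1+0 mod 2 = 1
Syndrome = 0001
Column i of H is the binary representation of i, so the syndrome is the binary index of the flipped bit.
Read s = 0001 with s[0] as LSB: 0·2^0 + 0·2^1 + 0·2^2 + 1·2^3 = 8.
Error is at bit position 8.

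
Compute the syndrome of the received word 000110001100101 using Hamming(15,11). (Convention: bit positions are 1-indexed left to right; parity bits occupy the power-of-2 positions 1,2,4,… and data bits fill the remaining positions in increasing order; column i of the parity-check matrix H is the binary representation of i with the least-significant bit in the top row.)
Syndrome s = H · r^T (mod 2), r = 000110001100101:
  s[0] = (101010101010101)·(000110001100101) mod 2 = 0+0+0+0+1+0+0+0+1+0+0+0+1+0+1 mod 2 = 0
  s[1] = (011001100110011)·(000110001100101) mod 2 = 0+0+0+0+0+0+0+0+0+1+0+0+0+0+1 mod 2 = 0
  s[2] = (000111100001111)·(000110001100101) mod 2 = 0+0+0+1+1+0+0+0+0+0+0+0+1+0+1 mod 2 = 0
  s[3] = (000000011111111)·(000110001100101) mod 2 = 0+0+0+0+0+0+0+0+1+1+0+0+1+0+1 mod 2 = 0
Syndrome = 0000
s = 0: no error detected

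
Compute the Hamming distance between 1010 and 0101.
XOR = 1111, count of 1s = 4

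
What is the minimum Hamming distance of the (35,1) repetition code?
d_min = 35 (the only two codewords are 0…0 and 1…1, differing in all 35 positions).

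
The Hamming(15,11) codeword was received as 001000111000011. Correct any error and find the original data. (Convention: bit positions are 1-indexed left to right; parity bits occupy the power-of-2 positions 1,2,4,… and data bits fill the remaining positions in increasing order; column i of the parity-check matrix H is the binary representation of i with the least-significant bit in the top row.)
Syndrome s = H · r^T (mod 2), r = 001000111000011:
  s[0] = (101010101010101)·(001000111000011) mod 2 = 0+0+1+0+0+0+1+0+1+0+0+0+0+0+1 mod 2 = 0
  s[1] = (011001100110011)·(001000111000011) mod 2 = 0+0+1+0+0+0+1+0+0+0+0+0+0+1+1 mod 2 = 0
  s[2] = (000111100001111)·(001000111000011) mod 2 = 0+0+0+0+0+0+1+0+0+0+0+0+0+1+1 mod 2 = 1
  s[3] = (000000011111111)·(001000111000011) mod 2 = 0+0+0+0+0+0+0+1+1+0+0+0+0+1+1 mod 2 = 0
Syndrome = 0010
Column 4 of H equals this syndrome → error at bit 4 (1-indexed).
Flip bit 4: 001000111000011 → 001100111000011
Extract data bits at positions {3,5,6,7,9,10,11,12,13,14,15}: 10011000011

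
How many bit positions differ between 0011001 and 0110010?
XOR = 0101011, count of 1s = 4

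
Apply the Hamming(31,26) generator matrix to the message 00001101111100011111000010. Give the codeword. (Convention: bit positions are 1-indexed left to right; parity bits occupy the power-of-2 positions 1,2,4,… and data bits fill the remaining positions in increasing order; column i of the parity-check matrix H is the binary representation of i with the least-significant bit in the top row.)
Codeword c = d · G (mod 2), d = 00001101111100011111000010:
  c[0] = d·G[:,0] = (00001101111100011111000010)·(11011010101101010101010101) mod 2 = 0+0+0+0+1+0+0+0+1+0+1+1+0+0+0+1+0+1+0+1+0+0+0+0+0+0 mod 2 = 1
  c[1] = d·G[:,1] = (00001101111100011111000010)·(10110110011011001100110011) mod 2 = 0+0+0+0+0+1+0+0+0+1+1+0+0+0+0+0+1+1+0+0+0+0+0+0+1+0 mod 2 = 0
  c[2] = d·G[:,2] = (00001101111100011111000010)·(10000000000000000000000000) mod 2 = 0+0+0+0+0+0+0+0+0+0+0+0+0+0+0+0+0+0+0+0+0+0+0+0+0+0 mod 2 = 0
  c[3] = d·G[:,3] = (00001101111100011111000010)·(01110001111000111100001111) mod 2 = 0+0+0+0+0+0+0+1+1+1+1+0+0+0+0+1+1+1+0+0+0+0+0+0+1+0 mod 2 = 0
  c[4] = d·G[:,4] = (00001101111100011111000010)·(01000000000000000000000000) mod 2 = 0+0+0+0+0+0+0+0+0+0+0+0+0+0+0+0+0+0+0+0+0+0+0+0+0+0 mod 2 = 0
  c[5] = d·G[:,5] = (00001101111100011111000010)·(00100000000000000000000000) mod 2 = 0+0+0+0+0+0+0+0+0+0+0+0+0+0+0+0+0+0+0+0+0+0+0+0+0+0 mod 2 = 0
  c[6] = d·G[:,6] = (00001101111100011111000010)·(00010000000000000000000000) mod 2 = 0+0+0+0+0+0+0+0+0+0+0+0+0+0+0+0+0+0+0+0+0+0+0+0+0+0 mod 2 = 0
  c[7] = d·G[:,7] = (00001101111100011111000010)·(00001111111000000011111111) mod 2 = 0+0+0+0+1+1+0+1+1+1+1+0+0+0+0+0+0+0+1+1+0+0+0+0+1+0 mod 2 = 1
  c[8] = d·G[:,8] = (00001101111100011111000010)·(00001000000000000000000000) mod 2 = 0+0+0+0+1+0+0+0+0+0+0+0+0+0+0+0+0+0+0+0+0+0+0+0+0+0 mod 2 = 1
  c[9] = d·G[:,9] = (00001101111100011111000010)·(00000100000000000000000000) mod 2 = 0+0+0+0+0+1+0+0+0+0+0+0+0+0+0+0+0+0+0+0+0+0+0+0+0+0 mod 2 = 1
  c[10] = d·G[:,10] = (00001101111100011111000010)·(00000010000000000000000000) mod 2 = 0+0+0+0+0+0+0+0+0+0+0+0+0+0+0+0+0+0+0+0+0+0+0+0+0+0 mod 2 = 0
  c[11] = d·G[:,11] = (00001101111100011111000010)·(00000001000000000000000000) mod 2 = 0+0+0+0+0+0+0+1+0+0+0+0+0+0+0+0+0+0+0+0+0+0+0+0+0+0 mod 2 = 1
  c[12] = d·G[:,12] = (00001101111100011111000010)·(00000000100000000000000000) mod 2 = 0+0+0+0+0+0+0+0+1+0+0+0+0+0+0+0+0+0+0+0+0+0+0+0+0+0 mod 2 = 1
  c[13] = d·G[:,13] = (00001101111100011111000010)·(00000000010000000000000000) mod 2 = 0+0+0+0+0+0+0+0+0+1+0+0+0+0+0+0+0+0+0+0+0+0+0+0+0+0 mod 2 = 1
  c[14] = d·G[:,14] = (00001101111100011111000010)·(00000000001000000000000000) mod 2 = 0+0+0+0+0+0+0+0+0+0+1+0+0+0+0+0+0+0+0+0+0+0+0+0+0+0 mod 2 = 1
  c[15] = d·G[:,15] = (00001101111100011111000010)·(00000000000111111111111111) mod 2 = 0+0+0+0+0+0+0+0+0+0+0+1+0+0+0+1+1+1+1+1+0+0+0+0+1+0 mod 2 = 1
  c[16] = d·G[:,16] = (00001101111100011111000010)·(00000000000100000000000000) mod 2 = 0+0+0+0+0+0+0+0+0+0+0+1+0+0+0+0+0+0+0+0+0+0+0+0+0+0 mod 2 = 1
  c[17] = d·G[:,17] = (00001101111100011111000010)·(00000000000010000000000000) mod 2 = 0+0+0+0+0+0+0+0+0+0+0+0+0+0+0+0+0+0+0+0+0+0+0+0+0+0 mod 2 = 0
  c[18] = d·G[:,18] = (00001101111100011111000010)·(00000000000001000000000000) mod 2 = 0+0+0+0+0+0+0+0+0+0+0+0+0+0+0+0+0+0+0+0+0+0+0+0+0+0 mod 2 = 0
  c[19] = d·G[:,19] = (00001101111100011111000010)·(00000000000000100000000000) mod 2 = 0+0+0+0+0+0+0+0+0+0+0+0+0+0+0+0+0+0+0+0+0+0+0+0+0+0 mod 2 = 0
  c[20] = d·G[:,20] = (00001101111100011111000010)·(00000000000000010000000000) mod 2 = 0+0+0+0+0+0+0+0+0+0+0+0+0+0+0+1+0+0+0+0+0+0+0+0+0+0 mod 2 = 1
  c[21] = d·G[:,21] = (00001101111100011111000010)·(00000000000000001000000000) mod 2 = 0+0+0+0+0+0+0+0+0+0+0+0+0+0+0+0+1+0+0+0+0+0+0+0+0+0 mod 2 = 1
  c[22] = d·G[:,22] = (00001101111100011111000010)·(00000000000000000100000000) mod 2 = 0+0+0+0+0+0+0+0+0+0+0+0+0+0+0+0+0+1+0+0+0+0+0+0+0+0 mod 2 = 1
  c[23] = d·G[:,23] = (00001101111100011111000010)·(00000000000000000010000000) mod 2 = 0+0+0+0+0+0+0+0+0+0+0+0+0+0+0+0+0+0+1+0+0+0+0+0+0+0 mod 2 = 1
  c[24] = d·G[:,24] = (00001101111100011111000010)·(00000000000000000001000000) mod 2 = 0+0+0+0+0+0+0+0+0+0+0+0+0+0+0+0+0+0+0+1+0+0+0+0+0+0 mod 2 = 1
  c[25] = d·G[:,25] = (00001101111100011111000010)·(00000000000000000000100000) mod 2 = 0+0+0+0+0+0+0+0+0+0+0+0+0+0+0+0+0+0+0+0+0+0+0+0+0+0 mod 2 = 0
  c[26] = d·G[:,26] = (00001101111100011111000010)·(00000000000000000000010000) mod 2 = 0+0+0+0+0+0+0+0+0+0+0+0+0+0+0+0+0+0+0+0+0+0+0+0+0+0 mod 2 = 0
  c[27] = d·G[:,27] = (00001101111100011111000010)·(00000000000000000000001000) mod 2 = 0+0+0+0+0+0+0+0+0+0+0+0+0+0+0+0+0+0+0+0+0+0+0+0+0+0 mod 2 = 0
  c[28] = d·G[:,28] = (00001101111100011111000010)·(00000000000000000000000100) mod 2 = 0+0+0+0+0+0+0+0+0+0+0+0+0+0+0+0+0+0+0+0+0+0+0+0+0+0 mod 2 = 0
  c[29] = d·G[:,29] = (00001101111100011111000010)·(00000000000000000000000010) mod 2 = 0+0+0+0+0+0+0+0+0+0+0+0+0+0+0+0+0+0+0+0+0+0+0+0+1+0 mod 2 = 1
  c[30] = d·G[:,30] = (00001101111100011111000010)·(00000000000000000000000001) mod 2 = 0+0+0+0+0+0+0+0+0+0+0+0+0+0+0+0+0+0+0+0+0+0+0+0+0+0 mod 2 = 0
Codeword = 1000000111011111100011111000010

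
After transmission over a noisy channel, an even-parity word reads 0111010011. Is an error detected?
Sum of received bits: 0+1+1+1+0+1+0+0+1+1 = 6; 6 mod 2 = 0. Result is 0 → no error detected.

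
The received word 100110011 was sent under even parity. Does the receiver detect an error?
Sum of received bits: 1+0+0+1+1+0+0+1+1 = 5; 5 mod 2 = 1. Result is 1 ≠ 0 → error detected.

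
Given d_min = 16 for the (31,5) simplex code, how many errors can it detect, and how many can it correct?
Detection only: up to d_min − 1 = 15 errors.
Correction: up to ⌊(d_min − 1)/2⌋ = ⌊15/2⌋ = 7 errors.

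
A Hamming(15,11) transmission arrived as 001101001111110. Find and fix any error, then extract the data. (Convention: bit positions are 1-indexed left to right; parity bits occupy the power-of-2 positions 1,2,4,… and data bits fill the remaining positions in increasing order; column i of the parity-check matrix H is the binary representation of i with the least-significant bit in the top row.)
Syndrome s = H · r^T (mod 2), r = 001101001111110:
  s[0] = (101010101010101)·(001101001111110) mod 2 = 0+0+1+0+0+0+0+0+1+0+1+0+1+0+0 mod 2 = 0
  s[1] = (011001100110011)·(001101001111110) mod 2 = 0+0+1+0+0+1+0+0+0+1+1+0+0+1+0 mod 2 = 1
  s[2] = (000111100001111)·(001101001111110) mod 2 = 0+0+0+1+0+1+0+0+0+0+0+1+1+1+0 mod 2 = 1
  s[3] = (000000011111111)·(001101001111110) mod 2 = 0+0+0+0+0+0+0+0+1+1+1+1+1+1+0 mod 2 = 0
Syndrome = 0110
Column 6 of H equals this syndrome → error at bit 6 (1-indexed).
Flip bit 6: 001101001111110 → 001100001111110
Extract data bits at positions {3,5,6,7,9,10,11,12,13,14,15}: 10001111110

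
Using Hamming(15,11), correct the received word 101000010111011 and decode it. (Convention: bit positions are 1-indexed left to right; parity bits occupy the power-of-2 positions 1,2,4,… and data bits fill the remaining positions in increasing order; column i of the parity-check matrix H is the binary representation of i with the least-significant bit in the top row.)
Syndrome s = H · r^T (mod 2), r = 101000010111011:
  s[0] = (101010101010101)·(101000010111011) mod 2 = 1+0+1+0+0+0+0+0+0+0+1+0+0+0+1 mod 2 = 0
  s[1] = (011001100110011)·(101000010111011) mod 2 = 0+0+1+0+0+0+0+0+0+1+1+0+0+1+1 mod 2 = 1
  s[2] = (000111100001111)·(101000010111011) mod 2 = 0+0+0+0+0+0+0+0+0+0+0+1+0+1+1 mod 2 = 1
  s[3] = (000000011111111)·(101000010111011) mod 2 = 0+0+0+0+0+0+0+1+0+1+1+1+0+1+1 mod 2 = 0
Syndrome = 0110
Column 6 of H equals this syndrome → error at bit 6 (1-indexed).
Flip bit 6: 101000010111011 → 101001010111011
Extract data bits at positions {3,5,6,7,9,10,11,12,13,14,15}: 10100111011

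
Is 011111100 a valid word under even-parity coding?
Sum of all bits: 0+1+1+1+1+1+1+0+0 = 6; 6 mod 2 = 0. Result is 0 → valid parity.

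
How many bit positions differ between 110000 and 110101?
XOR = 000101, count of 1s = 2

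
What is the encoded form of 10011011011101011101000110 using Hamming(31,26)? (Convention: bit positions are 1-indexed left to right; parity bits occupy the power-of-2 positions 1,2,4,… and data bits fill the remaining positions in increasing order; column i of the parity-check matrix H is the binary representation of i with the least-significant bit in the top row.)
Codeword c = d · G (mod 2), d = 10011011011101011101000110:
  c[0] = d·G[:,0] = (10011011011101011101000110)·(11011010101101010101010101) mod 2 = 1+0+0+1+1+0+1+0+0+0+1+1+0+1+0+1+0+1+0+1+0+0+0+1+0+0 mod 2 = 1
  c[1] = d·G[:,1] = (10011011011101011101000110)·(10110110011011001100110011) mod 2 = 1+0+0+1+0+0+1+0+0+1+1+0+0+1+0+0+1+1+0+0+0+0+0+0+1+0 mod 2 = 1
  c[2] = d·G[:,2] = (10011011011101011101000110)·(10000000000000000000000000) mod 2 = 1+0+0+0+0+0+0+0+0+0+0+0+0+0+0+0+0+0+0+0+0+0+0+0+0+0 mod 2 = 1
  c[3] = d·G[:,3] = (10011011011101011101000110)·(01110001111000111100001111) mod 2 = 0+0+0+1+0+0+0+1+0+1+1+0+0+0+0+1+1+1+0+0+0+0+0+1+1+0 mod 2 = 1
  c[4] = d·G[:,4] = (10011011011101011101000110)·(01000000000000000000000000) mod 2 = 0+0+0+0+0+0+0+0+0+0+0+0+0+0+0+0+0+0+0+0+0+0+0+0+0+0 mod 2 = 0
  c[5] = d·G[:,5] = (10011011011101011101000110)·(00100000000000000000000000) mod 2 = 0+0+0+0+0+0+0+0+0+0+0+0+0+0+0+0+0+0+0+0+0+0+0+0+0+0 mod 2 = 0
  c[6] = d·G[:,6] = (10011011011101011101000110)·(00010000000000000000000000) mod 2 = 0+0+0+1+0+0+0+0+0+0+0+0+0+0+0+0+0+0+0+0+0+0+0+0+0+0 mod 2 = 1
  c[7] = d·G[:,7] = (10011011011101011101000110)·(00001111111000000011111111) mod 2 = 0+0+0+0+1+0+1+1+0+1+1+0+0+0+0+0+0+0+0+1+0+0+0+1+1+0 mod 2 = 0
  c[8] = d·G[:,8] = (10011011011101011101000110)·(00001000000000000000000000) mod 2 = 0+0+0+0+1+0+0+0+0+0+0+0+0+0+0+0+0+0+0+0+0+0+0+0+0+0 mod 2 = 1
  c[9] = d·G[:,9] = (10011011011101011101000110)·(00000100000000000000000000) mod 2 = 0+0+0+0+0+0+0+0+0+0+0+0+0+0+0+0+0+0+0+0+0+0+0+0+0+0 mod 2 = 0
  c[10] = d·G[:,10] = (10011011011101011101000110)·(00000010000000000000000000) mod 2 = 0+0+0+0+0+0+1+0+0+0+0+0+0+0+0+0+0+0+0+0+0+0+0+0+0+0 mod 2 = 1
  c[11] = d·G[:,11] = (10011011011101011101000110)·(00000001000000000000000000) mod 2 = 0+0+0+0+0+0+0+1+0+0+0+0+0+0+0+0+0+0+0+0+0+0+0+0+0+0 mod 2 = 1
  c[12] = d·G[:,12] = (10011011011101011101000110)·(00000000100000000000000000) mod 2 = 0+0+0+0+0+0+0+0+0+0+0+0+0+0+0+0+0+0+0+0+0+0+0+0+0+0 mod 2 = 0
  c[13] = d·G[:,13] = (10011011011101011101000110)·(00000000010000000000000000) mod 2 = 0+0+0+0+0+0+0+0+0+1+0+0+0+0+0+0+0+0+0+0+0+0+0+0+0+0 mod 2 = 1
  c[14] = d·G[:,14] = (10011011011101011101000110)·(00000000001000000000000000) mod 2 = 0+0+0+0+0+0+0+0+0+0+1+0+0+0+0+0+0+0+0+0+0+0+0+0+0+0 mod 2 = 1
  c[15] = d·G[:,15] = (10011011011101011101000110)·(00000000000111111111111111) mod 2 = 0+0+0+0+0+0+0+0+0+0+0+1+0+1+0+1+1+1+0+1+0+0+0+1+1+0 mod 2 = 0
  c[16] = d·G[:,16] = (10011011011101011101000110)·(00000000000100000000000000) mod 2 = 0+0+0+0+0+0+0+0+0+0+0+1+0+0+0+0+0+0+0+0+0+0+0+0+0+0 mod 2 = 1
  c[17] = d·G[:,17] = (10011011011101011101000110)·(00000000000010000000000000) mod 2 = 0+0+0+0+0+0+0+0+0+0+0+0+0+0+0+0+0+0+0+0+0+0+0+0+0+0 mod 2 = 0
  c[18] = d·G[:,18] = (10011011011101011101000110)·(00000000000001000000000000) mod 2 = 0+0+0+0+0+0+0+0+0+0+0+0+0+1+0+0+0+0+0+0+0+0+0+0+0+0 mod 2 = 1
  c[19] = d·G[:,19] = (10011011011101011101000110)·(00000000000000100000000000) mod 2 = 0+0+0+0+0+0+0+0+0+0+0+0+0+0+0+0+0+0+0+0+0+0+0+0+0+0 mod 2 = 0
  c[20] = d·G[:,20] = (10011011011101011101000110)·(00000000000000010000000000) mod 2 = 0+0+0+0+0+0+0+0+0+0+0+0+0+0+0+1+0+0+0+0+0+0+0+0+0+0 mod 2 = 1
  c[21] = d·G[:,21] = (10011011011101011101000110)·(00000000000000001000000000) mod 2 = 0+0+0+0+0+0+0+0+0+0+0+0+0+0+0+0+1+0+0+0+0+0+0+0+0+0 mod 2 = 1
  c[22] = d·G[:,22] = (10011011011101011101000110)·(00000000000000000100000000) mod 2 = 0+0+0+0+0+0+0+0+0+0+0+0+0+0+0+0+0+1+0+0+0+0+0+0+0+0 mod 2 = 1
  c[23] = d·G[:,23] = (10011011011101011101000110)·(00000000000000000010000000) mod 2 = 0+0+0+0+0+0+0+0+0+0+0+0+0+0+0+0+0+0+0+0+0+0+0+0+0+0 mod 2 = 0
  c[24] = d·G[:,24] = (10011011011101011101000110)·(00000000000000000001000000) mod 2 = 0+0+0+0+0+0+0+0+0+0+0+0+0+0+0+0+0+0+0+1+0+0+0+0+0+0 mod 2 = 1
  c[25] = d·G[:,25] = (10011011011101011101000110)·(00000000000000000000100000) mod 2 = 0+0+0+0+0+0+0+0+0+0+0+0+0+0+0+0+0+0+0+0+0+0+0+0+0+0 mod 2 = 0
  c[26] = d·G[:,26] = (10011011011101011101000110)·(00000000000000000000010000) mod 2 = 0+0+0+0+0+0+0+0+0+0+0+0+0+0+0+0+0+0+0+0+0+0+0+0+0+0 mod 2 = 0
  c[27] = d·G[:,27] = (10011011011101011101000110)·(00000000000000000000001000) mod 2 = 0+0+0+0+0+0+0+0+0+0+0+0+0+0+0+0+0+0+0+0+0+0+0+0+0+0 mod 2 = 0
  c[28] = d·G[:,28] = (10011011011101011101000110)·(00000000000000000000000100) mod 2 = 0+0+0+0+0+0+0+0+0+0+0+0+0+0+0+0+0+0+0+0+0+0+0+1+0+0 mod 2 = 1
  c[29] = d·G[:,29] = (10011011011101011101000110)·(00000000000000000000000010) mod 2 = 0+0+0+0+0+0+0+0+0+0+0+0+0+0+0+0+0+0+0+0+0+0+0+0+1+0 mod 2 = 1
  c[30] = d·G[:,30] = (10011011011101011101000110)·(00000000000000000000000001) mod 2 = 0+0+0+0+0+0+0+0+0+0+0+0+0+0+0+0+0+0+0+0+0+0+0+0+0+0 mod 2 = 0
Codeword = 1111001010110110101011101000110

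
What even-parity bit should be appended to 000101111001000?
Sum of data bits: 0+0+0+1+0+1+1+1+1+0+0+1+0+0+0 = 6.
6 mod 2 = 0, so parity bit = 0.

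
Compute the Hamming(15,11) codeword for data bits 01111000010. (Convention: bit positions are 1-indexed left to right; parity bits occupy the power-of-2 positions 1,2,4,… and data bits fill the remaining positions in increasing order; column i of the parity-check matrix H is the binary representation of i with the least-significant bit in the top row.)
Codeword c = d · G (mod 2), d = 01111000010:
  c[0] = d·G[:,0] = (01111000010)·(11011010101) mod 2 = 0+1+0+1+1+0+0+0+0+0+0 mod 2 = 1
  c[1] = d·G[:,1] = (01111000010)·(10110110011) mod 2 = 0+0+1+1+0+0+0+0+0+1+0 mod 2 = 1
  c[2] = d·G[:,2] = (01111000010)·(10000000000) mod 2 = 0+0+0+0+0+0+0+0+0+0+0 mod 2 = 0
  c[3] = d·G[:,3] = (01111000010)·(01110001111) mod 2 = 0+1+1+1+0+0+0+0+0+1+0 mod 2 = 0
  c[4] = d·G[:,4] = (01111000010)·(01000000000) mod 2 = 0+1+0+0+0+0+0+0+0+0+0 mod 2 = 1
  c[5] = d·G[:,5] = (01111000010)·(00100000000) mod 2 = 0+0+1+0+0+0+0+0+0+0+0 mod 2 = 1
  c[6] = d·G[:,6] = (01111000010)·(00010000000) mod 2 = 0+0+0+1+0+0+0+0+0+0+0 mod 2 = 1
  c[7] = d·G[:,7] = (01111000010)·(00001111111) mod 2 = 0+0+0+0+1+0+0+0+0+1+0 mod 2 = 0
  c[8] = d·G[:,8] = (01111000010)·(00001000000) mod 2 = 0+0+0+0+1+0+0+0+0+0+0 mod 2 = 1
  c[9] = d·G[:,9] = (01111000010)·(00000100000) mod 2 = 0+0+0+0+0+0+0+0+0+0+0 mod 2 = 0
  c[10] = d·G[:,10] = (01111000010)·(00000010000) mod 2 = 0+0+0+0+0+0+0+0+0+0+0 mod 2 = 0
  c[11] = d·G[:,11] = (01111000010)·(00000001000) mod 2 = 0+0+0+0+0+0+0+0+0+0+0 mod 2 = 0
  c[12] = d·G[:,12] = (01111000010)·(00000000100) mod 2 = 0+0+0+0+0+0+0+0+0+0+0 mod 2 = 0
  c[13] = d·G[:,13] = (01111000010)·(00000000010) mod 2 = 0+0+0+0+0+0+0+0+0+1+0 mod 2 = 1
  c[14] = d·G[:,14] = (01111000010)·(00000000001) mod 2 = 0+0+0+0+0+0+0+0+0+0+0 mod 2 = 0
Codeword = 110011101000010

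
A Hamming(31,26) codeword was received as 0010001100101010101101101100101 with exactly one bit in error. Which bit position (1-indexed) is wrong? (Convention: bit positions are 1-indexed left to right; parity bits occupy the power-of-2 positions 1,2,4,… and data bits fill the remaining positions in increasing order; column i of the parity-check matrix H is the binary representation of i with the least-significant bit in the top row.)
Syndrome s = H · r^T (mod 2), r = 0010001100101010101101101100101:
  s[0] = (1010101010101010101010101010101)·(0010001100101010101101101100101) mod 2 = 0+0+1+0+0+0+1+0+0+0+1+0+1+0+1+0+1+0+1+0+0+0+1+0+1+0+0+0+1+0+1 mod 2 = 1
  s[1] = (0110011001100110011001100110011)·(0010001100101010101101101100101) mod 2 = 0+0+1+0+0+0+1+0+0+0+1+0+0+0+1+0+0+0+1+0+0+1+1+0+0+1+0+0+0+0+1 mod 2 = 1
  s[2] = (0001111000011110000111100001111)·(0010001100101010101101101100101) mod 2 = 0+0+0+0+0+0+1+0+0+0+0+0+1+0+1+0+0+0+0+1+0+1+1+0+0+0+0+0+1+0+1 mod 2 = 0
  s[3] = (0000000111111110000000011111111)·(0010001100101010101101101100101) mod 2 = 0+0+0+0+0+0+0+1+0+0+1+0+1+0+1+0+0+0+0+0+0+0+0+0+1+1+0+0+1+0+1 mod 2 = 0
  s[4] = (0000000000000001111111111111111)·(0010001100101010101101101100101) mod 2 = 0+0+0+0+0+0+0+0+0+0+0+0+0+0+0+0+1+0+1+1+0+1+1+0+1+1+0+0+1+0+1 mod 2 = 1
Syndrome = 11001
Column i of H is the binary representation of i, so the syndrome is the binary index of the flipped bit.
Read s = 11001 with s[0] as LSB: 1·2^0 + 1·2^1 + 0·2^2 + 0·2^3 + 1·2^4 = 19.
Error is at bit position 19.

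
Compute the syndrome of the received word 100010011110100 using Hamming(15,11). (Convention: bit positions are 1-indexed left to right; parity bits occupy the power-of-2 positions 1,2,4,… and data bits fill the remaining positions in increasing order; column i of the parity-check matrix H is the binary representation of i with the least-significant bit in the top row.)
Syndrome s = H · r^T (mod 2), r = 100010011110100:
  s[0] = (101010101010101)·(100010011110100) mod 2 = 1+0+0+0+1+0+0+0+1+0+1+0+1+0+0 mod 2 = 1
  s[1] = (011001100110011)·(100010011110100) mod 2 = 0+0+0+0+0+0+0+0+0+1+1+0+0+0+0 mod 2 = 0
  s[2] = (000111100001111)·(100010011110100) mod 2 = 0+0+0+0+1+0+0+0+0+0+0+0+1+0+0 mod 2 = 0
  s[3] = (000000011111111)·(100010011110100) mod 2 = 0+0+0+0+0+0+0+1+1+1+1+0+1+0+0 mod 2 = 1
Syndrome = 1001
Non-zero syndrome: error at position 9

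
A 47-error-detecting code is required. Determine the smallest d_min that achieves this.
Detecting e errors requires d_min ≥ e + 1 = 47 + 1 = 48.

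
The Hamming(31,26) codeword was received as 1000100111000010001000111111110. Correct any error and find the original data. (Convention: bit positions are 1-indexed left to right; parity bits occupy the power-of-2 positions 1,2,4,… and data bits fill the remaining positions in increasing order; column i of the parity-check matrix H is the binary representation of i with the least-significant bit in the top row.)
Syndrome s = H · r^T (mod 2), r = 1000100111000010001000111111110:
  s[0] = (1010101010101010101010101010101)·(1000100111000010001000111111110) mod 2 = 1+0+0+0+1+0+0+0+1+0+0+0+0+0+1+0+0+0+1+0+0+0+1+0+1+0+1+0+1+0+0 mod 2 = 1
  s[1] = (0110011001100110011001100110011)·(1000100111000010001000111111110) mod 2 = 0+0+0+0+0+0+0+0+0+1+0+0+0+0+1+0+0+0+1+0+0+0+1+0+0+1+1+0+0+1+0 mod 2 = 1
  s[2] = (0001111000011110000111100001111)·(1000100111000010001000111111110) mod 2 = 0+0+0+0+1+0+0+0+0+0+0+0+0+0+1+0+0+0+0+0+0+0+1+0+0+0+0+1+1+1+0 mod 2 = 0
  s[3] = (0000000111111110000000011111111)·(1000100111000010001000111111110) mod 2 = 0+0+0+0+0+0+0+1+1+1+0+0+0+0+1+0+0+0+0+0+0+0+0+1+1+1+1+1+1+1+0 mod 2 = 1
  s[4] = (0000000000000001111111111111111)·(1000100111000010001000111111110) mod 2 = 0+0+0+0+0+0+0+0+0+0+0+0+0+0+0+0+0+0+1+0+0+0+1+1+1+1+1+1+1+1+0 mod 2 = 1
Syndrome = 11011
Column 27 of H equals this syndrome → error at bit 27 (1-indexed).
Flip bit 27: 1000100111000010001000111111110 → 1000100111000010001000111101110
Extract data bits at positions {3,5,6,7,9,10,11,12,13,14,15,17,18,19,20,21,22,23,24,25,26,27,28,29,30,31}: 01001100001001000111101110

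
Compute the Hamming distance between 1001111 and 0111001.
XOR = 1110110, count of 1s = 5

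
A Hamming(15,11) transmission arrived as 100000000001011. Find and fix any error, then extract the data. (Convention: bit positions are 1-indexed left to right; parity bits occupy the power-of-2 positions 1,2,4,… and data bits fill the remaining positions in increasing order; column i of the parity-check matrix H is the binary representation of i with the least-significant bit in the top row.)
Syndrome s = H · r^T (mod 2), r = 100000000001011:
  s[0] = (101010101010101)·(100000000001011) mod 2 = 1+0+0+0+0+0+0+0+0+0+0+0+0+0+1 mod 2 = 0
  s[1] = (011001100110011)·(100000000001011) mod 2 = 0+0+0+0+0+0+0+0+0+0+0+0+0+1+1 mod 2 = 0
  s[2] = (000111100001111)·(100000000001011) mod 2 = 0+0+0+0+0+0+0+0+0+0+0+1+0+1+1 mod 2 = 1
  s[3] = (000000011111111)·(100000000001011) mod 2 = 0+0+0+0+0+0+0+0+0+0+0+1+0+1+1 mod 2 = 1
Syndrome = 0011
Column 12 of H equals this syndrome → error at bit 12 (1-indexed).
Flip bit 12: 100000000001011 → 100000000000011
Extract data bits at positions {3,5,6,7,9,10,11,12,13,14,15}: 00000000011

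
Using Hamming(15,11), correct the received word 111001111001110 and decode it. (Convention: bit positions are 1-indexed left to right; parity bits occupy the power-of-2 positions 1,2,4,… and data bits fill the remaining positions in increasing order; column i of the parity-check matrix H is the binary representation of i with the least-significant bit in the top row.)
Syndrome s = H · r^T (mod 2), r = 111001111001110:
  s[0] = (101010101010101)·(111001111001110) mod 2 = 1+0+1+0+0+0+1+0+1+0+0+0+1+0+0 mod 2 = 1
  s[1] = (011001100110011)·(111001111001110) mod 2 = 0+1+1+0+0+1+1+0+0+0+0+0+0+1+0 mod 2 = 1
  s[2] = (000111100001111)·(111001111001110) mod 2 = 0+0+0+0+0+1+1+0+0+0+0+1+1+1+0 mod 2 = 1
  s[3] = (000000011111111)·(111001111001110) mod 2 = 0+0+0+0+0+0+0+1+1+0+0+1+1+1+0 mod 2 = 1
Syndrome = 1111
Column 15 of H equals this syndrome → error at bit 15 (1-indexed).
Flip bit 15: 111001111001110 → 111001111001111
Extract data bits at positions {3,5,6,7,9,10,11,12,13,14,15}: 10111001111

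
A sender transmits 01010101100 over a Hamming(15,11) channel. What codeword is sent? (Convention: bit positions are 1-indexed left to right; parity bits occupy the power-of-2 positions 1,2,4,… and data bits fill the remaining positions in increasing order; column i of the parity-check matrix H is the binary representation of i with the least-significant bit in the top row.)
Codeword c = d · G (mod 2), d = 01010101100:
  c[0] = d·G[:,0] = (01010101100)·(11011010101) mod 2 = 0+1+0+1+0+0+0+0+1+0+0 mod 2 = 1
  c[1] = d·G[:,1] = (01010101100)·(10110110011) mod 2 = 0+0+0+1+0+1+0+0+0+0+0 mod 2 = 0
  c[2] = d·G[:,2] = (01010101100)·(10000000000) mod 2 = 0+0+0+0+0+0+0+0+0+0+0 mod 2 = 0
  c[3] = d·G[:,3] = (01010101100)·(01110001111) mod 2 = 0+1+0+1+0+0+0+1+1+0+0 mod 2 = 0
  c[4] = d·G[:,4] = (01010101100)·(01000000000) mod 2 = 0+1+0+0+0+0+0+0+0+0+0 mod 2 = 1
  c[5] = d·G[:,5] = (01010101100)·(00100000000) mod 2 = 0+0+0+0+0+0+0+0+0+0+0 mod 2 = 0
  c[6] = d·G[:,6] = (01010101100)·(00010000000) mod 2 = 0+0+0+1+0+0+0+0+0+0+0 mod 2 = 1
  c[7] = d·G[:,7] = (01010101100)·(00001111111) mod 2 = 0+0+0+0+0+1+0+1+1+0+0 mod 2 = 1
  c[8] = d·G[:,8] = (01010101100)·(00001000000) mod 2 = 0+0+0+0+0+0+0+0+0+0+0 mod 2 = 0
  c[9] = d·G[:,9] = (01010101100)·(00000100000) mod 2 = 0+0+0+0+0+1+0+0+0+0+0 mod 2 = 1
  c[10] = d·G[:,10] = (01010101100)·(00000010000) mod 2 = 0+0+0+0+0+0+0+0+0+0+0 mod 2 = 0
  c[11] = d·G[:,11] = (01010101100)·(00000001000) mod 2 = 0+0+0+0+0+0+0+1+0+0+0 mod 2 = 1
  c[12] = d·G[:,12] = (01010101100)·(00000000100) mod 2 = 0+0+0+0+0+0+0+0+1+0+0 mod 2 = 1
  c[13] = d·G[:,13] = (01010101100)·(00000000010) mod 2 = 0+0+0+0+0+0+0+0+0+0+0 mod 2 = 0
  c[14] = d·G[:,14] = (01010101100)·(00000000001) mod 2 = 0+0+0+0+0+0+0+0+0+0+0 mod 2 = 0
Codeword = 100010110101100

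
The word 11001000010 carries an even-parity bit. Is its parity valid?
Sum of all bits: 1+1+0+0+1+0+0+0+0+1+0 = 4; 4 mod 2 = 0. Result is 0 → valid parity.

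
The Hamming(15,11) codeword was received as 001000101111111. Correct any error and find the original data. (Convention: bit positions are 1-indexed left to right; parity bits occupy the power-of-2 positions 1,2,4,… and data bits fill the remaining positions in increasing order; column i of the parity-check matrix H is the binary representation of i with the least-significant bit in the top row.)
Syndrome s = H · r^T (mod 2), r = 001000101111111:
  s[0] = (101010101010101)·(001000101111111) mod 2 = 0+0+1+0+0+0+1+0+1+0+1+0+1+0+1 mod 2 = 0
  s[1] = (011001100110011)·(001000101111111) mod 2 = 0+0+1+0+0+0+1+0+0+1+1+0+0+1+1 mod 2 = 0
  s[2] = (000111100001111)·(001000101111111) mod 2 = 0+0+0+0+0+0+1+0+0+0+0+1+1+1+1 mod 2 = 1
  s[3] = (000000011111111)·(001000101111111) mod 2 = 0+0+0+0+0+0+0+0+1+1+1+1+1+1+1 mod 2 = 1
Syndrome = 0011
Column 12 of H equals this syndrome → error at bit 12 (1-indexed).
Flip bit 12: 001000101111111 → 001000101110111
Extract data bits at positions {3,5,6,7,9,10,11,12,13,14,15}: 10011110111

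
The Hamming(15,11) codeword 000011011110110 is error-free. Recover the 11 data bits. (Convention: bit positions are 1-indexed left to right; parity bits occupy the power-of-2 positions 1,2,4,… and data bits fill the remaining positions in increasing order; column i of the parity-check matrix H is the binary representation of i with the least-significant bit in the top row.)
Parity bits occupy power-of-2 positions; data bits are at positions {3,5,6,7,9,10,11,12,13,14,15} (1-indexed).
Extract: c[3]=0 c[5]=1 c[6]=1 c[7]=0 c[9]=1 c[10]=1 c[11]=1 c[12]=0 c[13]=1 c[14]=1 c[15]=0
Data = 01101110110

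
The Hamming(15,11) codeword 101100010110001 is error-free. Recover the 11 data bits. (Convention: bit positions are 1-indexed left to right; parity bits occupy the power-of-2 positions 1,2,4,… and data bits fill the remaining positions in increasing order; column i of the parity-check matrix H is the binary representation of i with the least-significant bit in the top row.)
Parity bits occupy power-of-2 positions; data bits are at positions {3,5,6,7,9,10,11,12,13,14,15} (1-indexed).
Extract: c[3]=1 c[5]=0 c[6]=0 c[7]=0 c[9]=0 c[10]=1 c[11]=1 c[12]=0 c[13]=0 c[14]=0 c[15]=1
Data = 10000110001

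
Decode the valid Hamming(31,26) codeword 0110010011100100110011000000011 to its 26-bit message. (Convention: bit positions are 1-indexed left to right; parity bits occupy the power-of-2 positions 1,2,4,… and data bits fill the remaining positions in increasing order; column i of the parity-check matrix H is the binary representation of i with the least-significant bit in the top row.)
Parity bits occupy power-of-2 positions; data bits are at positions {3,5,6,7,9,10,11,12,13,14,15,17,18,19,20,21,22,23,24,25,26,27,28,29,30,31} (1-indexed).
Extract: c[3]=1 c[5]=0 c[6]=1 c[7]=0 c[9]=1 c[10]=1 c[11]=1 c[12]=0 c[13]=0 c[14]=1 c[15]=0 c[17]=1 c[18]=1 c[19]=0 c[20]=0 c[21]=1 c[22]=1 c[23]=0 c[24]=0 c[25]=0 c[26]=0 c[27]=0 c[28]=0 c[29]=0 c[30]=1 c[31]=1
Data = 10101110010110011000000011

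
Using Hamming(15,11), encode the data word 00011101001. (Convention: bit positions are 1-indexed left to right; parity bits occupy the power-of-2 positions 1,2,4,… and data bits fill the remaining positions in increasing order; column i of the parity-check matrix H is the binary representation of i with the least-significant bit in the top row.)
Codeword c = d · G (mod 2), d = 00011101001:
  c[0] = d·G[:,0] = (00011101001)·(11011010101) mod 2 = 0+0+0+1+1+0+0+0+0+0+1 mod 2 = 1
  c[1] = d·G[:,1] = (00011101001)·(10110110011) mod 2 = 0+0+0+1+0+1+0+0+0+0+1 mod 2 = 1
  c[2] = d·G[:,2] = (00011101001)·(10000000000) mod 2 = 0+0+0+0+0+0+0+0+0+0+0 mod 2 = 0
  c[3] = d·G[:,3] = (00011101001)·(01110001111) mod 2 = 0+0+0+1+0+0+0+1+0+0+1 mod 2 = 1
  c[4] = d·G[:,4] = (00011101001)·(01000000000) mod 2 = 0+0+0+0+0+0+0+0+0+0+0 mod 2 = 0
  c[5] = d·G[:,5] = (00011101001)·(00100000000) mod 2 = 0+0+0+0+0+0+0+0+0+0+0 mod 2 = 0
  c[6] = d·G[:,6] = (00011101001)·(00010000000) mod 2 = 0+0+0+1+0+0+0+0+0+0+0 mod 2 = 1
  c[7] = d·G[:,7] = (00011101001)·(00001111111) mod 2 = 0+0+0+0+1+1+0+1+0+0+1 mod 2 = 0
  c[8] = d·G[:,8] = (00011101001)·(00001000000) mod 2 = 0+0+0+0+1+0+0+0+0+0+0 mod 2 = 1
  c[9] = d·G[:,9] = (00011101001)·(00000100000) mod 2 = 0+0+0+0+0+1+0+0+0+0+0 mod 2 = 1
  c[10] = d·G[:,10] = (00011101001)·(00000010000) mod 2 = 0+0+0+0+0+0+0+0+0+0+0 mod 2 = 0
  c[11] = d·G[:,11] = (00011101001)·(00000001000) mod 2 = 0+0+0+0+0+0+0+1+0+0+0 mod 2 = 1
  c[12] = d·G[:,12] = (00011101001)·(00000000100) mod 2 = 0+0+0+0+0+0+0+0+0+0+0 mod 2 = 0
  c[13] = d·G[:,13] = (00011101001)·(00000000010) mod 2 = 0+0+0+0+0+0+0+0+0+0+0 mod 2 = 0
  c[14] = d·G[:,14] = (00011101001)·(00000000001) mod 2 = 0+0+0+0+0+0+0+0+0+0+1 mod 2 = 1
Codeword = 110100101101001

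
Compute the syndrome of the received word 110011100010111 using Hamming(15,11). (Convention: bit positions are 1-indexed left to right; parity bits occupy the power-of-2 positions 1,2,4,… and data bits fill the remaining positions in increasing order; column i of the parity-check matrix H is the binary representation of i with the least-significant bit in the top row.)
Syndrome s = H · r^T (mod 2), r = 110011100010111:
  s[0] = (101010101010101)·(110011100010111) mod 2 = 1+0+0+0+1+0+1+0+0+0+1+0+1+0+1 mod 2 = 0
  s[1] = (011001100110011)·(110011100010111) mod 2 = 0+1+0+0+0+1+1+0+0+0+1+0+0+1+1 mod 2 = 0
  s[2] = (000111100001111)·(110011100010111) mod 2 = 0+0+0+0+1+1+1+0+0+0+0+0+1+1+1 mod 2 = 0
  s[3] = (000000011111111)·(110011100010111) mod 2 = 0+0+0+0+0+0+0+0+0+0+1+0+1+1+1 mod 2 = 0
Syndrome = 0000
s = 0: no error detected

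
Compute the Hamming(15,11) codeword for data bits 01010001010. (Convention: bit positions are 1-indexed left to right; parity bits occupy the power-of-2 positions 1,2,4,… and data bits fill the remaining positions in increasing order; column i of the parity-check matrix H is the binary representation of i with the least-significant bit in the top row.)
Codeword c = d · G (mod 2), d = 01010001010:
  c[0] = d·G[:,0] = (01010001010)·(11011010101) mod 2 = 0+1+0+1+0+0+0+0+0+0+0 mod 2 = 0
  c[1] = d·G[:,1] = (01010001010)·(10110110011) mod 2 = 0+0+0+1+0+0+0+0+0+1+0 mod 2 = 0
  c[2] = d·G[:,2] = (01010001010)·(10000000000) mod 2 = 0+0+0+0+0+0+0+0+0+0+0 mod 2 = 0
  c[3] = d·G[:,3] = (01010001010)·(01110001111) mod 2 = 0+1+0+1+0+0+0+1+0+1+0 mod 2 = 0
  c[4] = d·G[:,4] = (01010001010)·(01000000000) mod 2 = 0+1+0+0+0+0+0+0+0+0+0 mod 2 = 1
  c[5] = d·G[:,5] = (01010001010)·(00100000000) mod 2 = 0+0+0+0+0+0+0+0+0+0+0 mod 2 = 0
  c[6] = d·G[:,6] = (01010001010)·(00010000000) mod 2 = 0+0+0+1+0+0+0+0+0+0+0 mod 2 = 1
  c[7] = d·G[:,7] = (01010001010)·(00001111111) mod 2 = 0+0+0+0+0+0+0+1+0+1+0 mod 2 = 0
  c[8] = d·G[:,8] = (01010001010)·(00001000000) mod 2 = 0+0+0+0+0+0+0+0+0+0+0 mod 2 = 0
  c[9] = d·G[:,9] = (01010001010)·(00000100000) mod 2 = 0+0+0+0+0+0+0+0+0+0+0 mod 2 = 0
  c[10] = d·G[:,10] = (01010001010)·(00000010000) mod 2 = 0+0+0+0+0+0+0+0+0+0+0 mod 2 = 0
  c[11] = d·G[:,11] = (01010001010)·(00000001000) mod 2 = 0+0+0+0+0+0+0+1+0+0+0 mod 2 = 1
  c[12] = d·G[:,12] = (01010001010)·(00000000100) mod 2 = 0+0+0+0+0+0+0+0+0+0+0 mod 2 = 0
  c[13] = d·G[:,13] = (01010001010)·(00000000010) mod 2 = 0+0+0+0+0+0+0+0+0+1+0 mod 2 = 1
  c[14] = d·G[:,14] = (01010001010)·(00000000001) mod 2 = 0+0+0+0+0+0+0+0+0+0+0 mod 2 = 0
Codeword = 000010100001010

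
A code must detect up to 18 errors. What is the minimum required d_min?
Detecting e errors requires d_min ≥ e + 1 = 18 + 1 = 19.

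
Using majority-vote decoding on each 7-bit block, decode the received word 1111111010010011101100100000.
Split into 7-bit blocks and majority-vote each:
  block 1 = 1111111: 7 ones, 0 zeros → 1
  block 2 = 0100100: 2 ones, 5 zeros → 0
  block 3 = 1110110: 5 ones, 2 zeros → 1
  block 4 = 0100000: 1 ones, 6 zeros → 0
Decoded = 1010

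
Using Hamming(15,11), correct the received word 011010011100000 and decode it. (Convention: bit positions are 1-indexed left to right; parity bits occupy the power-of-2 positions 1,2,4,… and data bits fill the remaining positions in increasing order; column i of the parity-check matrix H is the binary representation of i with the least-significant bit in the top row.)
Syndrome s = H · r^T (mod 2), r = 011010011100000:
  s[0] = (101010101010101)·(011010011100000) mod 2 = 0+0+1+0+1+0+0+0+1+0+0+0+0+0+0 mod 2 = 1
  s[1] = (011001100110011)·(011010011100000) mod 2 = 0+1+1+0+0+0+0+0+0+1+0+0+0+0+0 mod 2 = 1
  s[2] = (000111100001111)·(011010011100000) mod 2 = 0+0+0+0+1+0+0+0+0+0+0+0+0+0+0 mod 2 = 1
  s[3] = (000000011111111)·(011010011100000) mod 2 = 0+0+0+0+0+0+0+1+1+1+0+0+0+0+0 mod 2 = 1
Syndrome = 1111
Column 15 of H equals this syndrome → error at bit 15 (1-indexed).
Flip bit 15: 011010011100000 → 011010011100001
Extract data bits at positions {3,5,6,7,9,10,11,12,13,14,15}: 11001100001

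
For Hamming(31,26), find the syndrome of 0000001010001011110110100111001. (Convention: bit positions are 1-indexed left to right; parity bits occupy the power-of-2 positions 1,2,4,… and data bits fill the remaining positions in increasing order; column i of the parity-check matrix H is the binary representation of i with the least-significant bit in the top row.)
Syndrome s = H · r^T (mod 2), r = 0000001010001011110110100111001:
  s[0] = (1010101010101010101010101010101)·(0000001010001011110110100111001) mod 2 = 0+0+0+0+0+0+1+0+1+0+0+0+1+0+1+0+1+0+0+0+1+0+1+0+0+0+1+0+0+0+1 mod 2 = 1
  s[1] = (0110011001100110011001100110011)·(0000001010001011110110100111001) mod 2 = 0+0+0+0+0+0+1+0+0+0+0+0+0+0+1+0+0+1+0+0+0+0+1+0+0+1+1+0+0+0+1 mod 2 = 1
  s[2] = (0001111000011110000111100001111)·(0000001010001011110110100111001) mod 2 = 0+0+0+0+0+0+1+0+0+0+0+0+1+0+1+0+0+0+0+1+1+0+1+0+0+0+0+1+0+0+1 mod 2 = 0
  s[3] = (0000000111111110000000011111111)·(0000001010001011110110100111001) mod 2 = 0+0+0+0+0+0+0+0+1+0+0+0+1+0+1+0+0+0+0+0+0+0+0+0+0+1+1+1+0+0+1 mod 2 = 1
  s[4] = (0000000000000001111111111111111)·(0000001010001011110110100111001) mod 2 = 0+0+0+0+0+0+0+0+0+0+0+0+0+0+0+1+1+1+0+1+1+0+1+0+0+1+1+1+0+0+1 mod 2 = 0
Syndrome = 11010
Non-zero syndrome: error at position 11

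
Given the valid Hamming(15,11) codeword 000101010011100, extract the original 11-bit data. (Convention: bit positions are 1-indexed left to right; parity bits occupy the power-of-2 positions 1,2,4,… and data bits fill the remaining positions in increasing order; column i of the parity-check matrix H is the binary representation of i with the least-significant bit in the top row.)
Parity bits occupy power-of-2 positions; data bits are at positions {3,5,6,7,9,10,11,12,13,14,15} (1-indexed).
Extract: c[3]=0 c[5]=0 c[6]=1 c[7]=0 c[9]=0 c[10]=0 c[11]=1 c[12]=1 c[13]=1 c[14]=0 c[15]=0
Data = 00100011100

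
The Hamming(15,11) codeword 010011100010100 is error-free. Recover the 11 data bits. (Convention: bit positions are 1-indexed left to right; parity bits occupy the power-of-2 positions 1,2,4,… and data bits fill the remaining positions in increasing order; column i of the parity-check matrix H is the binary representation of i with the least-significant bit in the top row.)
Parity bits occupy power-of-2 positions; data bits are at positions {3,5,6,7,9,10,11,12,13,14,15} (1-indexed).
Extract: c[3]=0 c[5]=1 c[6]=1 c[7]=1 c[9]=0 c[10]=0 c[11]=1 c[12]=0 c[13]=1 c[14]=0 c[15]=0
Data = 01110010100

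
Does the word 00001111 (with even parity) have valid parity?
Sum of all bits: 0+0+0+0+1+1+1+1 = 4; 4 mod 2 = 0. Result is 0 → valid parity.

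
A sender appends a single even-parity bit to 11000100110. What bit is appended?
Sum of data bits: 1+1+0+0+0+1+0+0+1+1+0 = 5.
5 mod 2 = 1, so parity bit = 1.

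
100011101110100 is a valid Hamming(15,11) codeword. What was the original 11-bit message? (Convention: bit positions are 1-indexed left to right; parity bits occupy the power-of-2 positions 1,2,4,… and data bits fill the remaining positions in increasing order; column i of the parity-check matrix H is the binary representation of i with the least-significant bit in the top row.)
Parity bits occupy power-of-2 positions; data bits are at positions {3,5,6,7,9,10,11,12,13,14,15} (1-indexed).
Extract: c[3]=0 c[5]=1 c[6]=1 c[7]=1 c[9]=1 c[10]=1 c[11]=1 c[12]=0 c[13]=1 c[14]=0 c[15]=0
Data = 01111110100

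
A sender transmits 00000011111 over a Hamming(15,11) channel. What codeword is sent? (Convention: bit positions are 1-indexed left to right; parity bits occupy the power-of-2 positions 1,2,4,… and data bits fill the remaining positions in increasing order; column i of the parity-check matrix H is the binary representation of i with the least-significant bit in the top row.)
Codeword c = d · G (mod 2), d = 00000011111:
  c[0] = d·G[:,0] = (00000011111)·(11011010101) mod 2 = 0+0+0+0+0+0+1+0+1+0+1 mod 2 = 1
  c[1] = d·G[:,1] = (00000011111)·(10110110011) mod 2 = 0+0+0+0+0+0+1+0+0+1+1 mod 2 = 1
  c[2] = d·G[:,2] = (00000011111)·(10000000000) mod 2 = 0+0+0+0+0+0+0+0+0+0+0 mod 2 = 0
  c[3] = d·G[:,3] = (00000011111)·(01110001111) mod 2 = 0+0+0+0+0+0+0+1+1+1+1 mod 2 = 0
  c[4] = d·G[:,4] = (00000011111)·(01000000000) mod 2 = 0+0+0+0+0+0+0+0+0+0+0 mod 2 = 0
  c[5] = d·G[:,5] = (00000011111)·(00100000000) mod 2 = 0+0+0+0+0+0+0+0+0+0+0 mod 2 = 0
  c[6] = d·G[:,6] = (00000011111)·(00010000000) mod 2 = 0+0+0+0+0+0+0+0+0+0+0 mod 2 = 0
  c[7] = d·G[:,7] = (00000011111)·(00001111111) mod 2 = 0+0+0+0+0+0+1+1+1+1+1 mod 2 = 1
  c[8] = d·G[:,8] = (00000011111)·(00001000000) mod 2 = 0+0+0+0+0+0+0+0+0+0+0 mod 2 = 0
  c[9] = d·G[:,9] = (00000011111)·(00000100000) mod 2 = 0+0+0+0+0+0+0+0+0+0+0 mod 2 = 0
  c[10] = d·G[:,10] = (00000011111)·(00000010000) mod 2 = 0+0+0+0+0+0+1+0+0+0+0 mod 2 = 1
  c[11] = d·G[:,11] = (00000011111)·(00000001000) mod 2 = 0+0+0+0+0+0+0+1+0+0+0 mod 2 = 1
  c[12] = d·G[:,12] = (00000011111)·(00000000100) mod 2 = 0+0+0+0+0+0+0+0+1+0+0 mod 2 = 1
  c[13] = d·G[:,13] = (00000011111)·(00000000010) mod 2 = 0+0+0+0+0+0+0+0+0+1+0 mod 2 = 1
  c[14] = d·G[:,14] = (00000011111)·(00000000001) mod 2 = 0+0+0+0+0+0+0+0+0+0+1 mod 2 = 1
Codeword = 110000010011111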